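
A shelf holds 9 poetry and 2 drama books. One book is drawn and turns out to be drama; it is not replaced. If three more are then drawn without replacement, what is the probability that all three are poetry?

With the first book removed, 9 poetry remain out of 10.
P = 9/10 × 8/9 × 7/8 = 504/720 = 7/10.

7/10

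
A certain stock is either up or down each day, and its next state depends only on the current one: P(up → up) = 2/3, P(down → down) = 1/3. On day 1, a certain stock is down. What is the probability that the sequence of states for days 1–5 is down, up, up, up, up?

Day 1 is given. For each transition, use the conditional probability from the current state:
P(up | down) = 2/3; P(up | up) = 2/3; P(up | up) = 2/3; P(up | up) = 2/3.
P = 2/3 × 2/3 × 2/3 × 2/3 = 16/81.

16/81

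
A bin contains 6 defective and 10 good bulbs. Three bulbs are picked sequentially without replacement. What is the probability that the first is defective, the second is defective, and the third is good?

Multiply the probability of each draw given the previous ones:
P = 6/16 × 5/15 × 10/14 = 300/3360 = 5/56.

5/56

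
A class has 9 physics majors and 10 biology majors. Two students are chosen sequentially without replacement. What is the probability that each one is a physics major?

4/19

P = 9/19 × 8/18 = 72/342 = 4/19.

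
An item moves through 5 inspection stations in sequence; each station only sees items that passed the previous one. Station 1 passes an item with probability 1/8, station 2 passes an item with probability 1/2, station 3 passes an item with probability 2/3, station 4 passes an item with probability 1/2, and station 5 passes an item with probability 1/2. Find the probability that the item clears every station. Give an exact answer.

The events are sequential, so multiply the conditional probabilities:
P = 1/8 × 1/2 × 2/3 × 1/2 × 1/2 = 2/192 = 1/96.

1/96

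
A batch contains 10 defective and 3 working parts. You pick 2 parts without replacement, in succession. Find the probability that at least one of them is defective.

P(no defective) = 3/13 × 2/12 = 6/156 = 1/26.
P(at least one) = 1 − 1/26 = 25/26.

25/26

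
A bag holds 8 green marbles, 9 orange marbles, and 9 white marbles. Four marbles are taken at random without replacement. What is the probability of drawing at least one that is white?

1257/1495

P(no white) = 17/26 × 16/25 × 15/24 × 14/23 = 57120/358800 = 238/1495.
P(at least one) = 1 − 238/1495 = 1257/1495.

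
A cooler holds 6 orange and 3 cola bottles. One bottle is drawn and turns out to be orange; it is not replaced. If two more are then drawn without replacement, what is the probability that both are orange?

With the first bottle removed, 5 orange remain out of 8.
P = 5/8 × 4/7 = 20/56 = 5/14.

5/14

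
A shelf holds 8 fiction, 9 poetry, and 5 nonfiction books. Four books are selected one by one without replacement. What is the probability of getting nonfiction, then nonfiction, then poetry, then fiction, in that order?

Each draw changes the counts, so multiply the conditional probabilities along the sequence:
P = 5/22 × 4/21 × 9/20 × 8/19 = 1440/175560 = 12/1463.

12/1463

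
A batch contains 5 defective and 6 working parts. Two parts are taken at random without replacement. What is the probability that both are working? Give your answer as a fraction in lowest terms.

3/11

P(every draw is working) = 6/11 × 5/10 = 30/110 = 3/11.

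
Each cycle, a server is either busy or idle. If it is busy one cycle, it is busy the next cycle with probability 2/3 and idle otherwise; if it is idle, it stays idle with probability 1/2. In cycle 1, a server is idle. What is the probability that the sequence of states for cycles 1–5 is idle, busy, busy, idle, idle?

1/18

Cycle 1 is given. For each transition, use the conditional probability from the current state:
P(busy | idle) = 1/2; P(busy | busy) = 2/3; P(idle | busy) = 1/3; P(idle | idle) = 1/2.
P = 1/2 × 2/3 × 1/3 × 1/2 = 2/36 = 1/18.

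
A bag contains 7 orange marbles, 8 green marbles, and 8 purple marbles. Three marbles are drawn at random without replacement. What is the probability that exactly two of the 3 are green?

60/253

One ordering (green drawn first) has probability 8/23 × 7/22 × 15/21 = 840/10626 = 20/253.
There are C(3,2) = 3 such orderings, each equally likely, so P = 3 × 20/253 = 60/253.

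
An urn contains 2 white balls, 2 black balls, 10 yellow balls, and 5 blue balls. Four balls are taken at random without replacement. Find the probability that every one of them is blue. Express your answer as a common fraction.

P = 5/19 × 4/18 × 3/17 × 2/16 = 120/93024 = 5/3876.

5/3876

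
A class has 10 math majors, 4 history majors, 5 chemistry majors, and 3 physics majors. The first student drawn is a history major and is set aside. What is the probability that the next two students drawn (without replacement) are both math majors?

After the first draw, 10 of the remaining 21 students are math majors.
P = 10/21 × 9/20 = 90/420 = 3/14.

3/14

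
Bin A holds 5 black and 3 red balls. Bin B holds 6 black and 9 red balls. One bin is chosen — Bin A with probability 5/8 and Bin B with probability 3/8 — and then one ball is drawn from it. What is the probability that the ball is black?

From Bin A: P(black) = 5/8.
From Bin B: P(black) = 6/15.
Total probability = (5/8)(5/8) + (3/8)(6/15) = 173/320.

173/320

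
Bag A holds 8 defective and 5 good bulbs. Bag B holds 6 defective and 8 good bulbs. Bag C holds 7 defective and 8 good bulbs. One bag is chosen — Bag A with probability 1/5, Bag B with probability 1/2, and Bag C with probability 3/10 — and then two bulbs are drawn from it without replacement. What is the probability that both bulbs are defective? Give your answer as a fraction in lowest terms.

1462/6825

From Bag A: P(both defective) = (8/13)(7/12) = 14/39.
From Bag B: P(both defective) = (6/14)(5/13) = 15/91.
From Bag C: P(both defective) = (7/15)(6/14) = 1/5.
Total probability = (1/5)(14/39) + (1/2)(15/91) + (3/10)(1/5) = 1462/6825.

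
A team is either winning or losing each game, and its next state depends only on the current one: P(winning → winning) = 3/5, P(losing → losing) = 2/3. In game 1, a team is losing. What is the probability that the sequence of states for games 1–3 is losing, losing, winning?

2/9

Game 1 is given. For each transition, use the conditional probability from the current state:
P(losing | losing) = 2/3; P(winning | losing) = 1/3.
P = 2/3 × 1/3 = 2/9.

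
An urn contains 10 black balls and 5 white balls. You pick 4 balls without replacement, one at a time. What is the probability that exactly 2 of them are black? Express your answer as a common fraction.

One ordering (black drawn first) has probability 10/15 × 9/14 × 5/13 × 4/12 = 1800/32760 = 5/91.
There are C(4,2) = 6 such orderings, each equally likely, so P = 6 × 5/91 = 30/91.

30/91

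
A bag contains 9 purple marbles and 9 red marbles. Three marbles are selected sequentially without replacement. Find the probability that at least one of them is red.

61/68

P(no red) = 9/18 × 8/17 × 7/16 = 504/4896 = 7/68.
P(at least one) = 1 − 7/68 = 61/68.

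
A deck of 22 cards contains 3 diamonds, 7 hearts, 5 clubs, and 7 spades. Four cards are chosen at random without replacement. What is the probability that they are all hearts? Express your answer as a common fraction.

1/209

P(all hearts) = 7/22 × 6/21 × 5/20 × 4/19 = 840/175560 = 1/209.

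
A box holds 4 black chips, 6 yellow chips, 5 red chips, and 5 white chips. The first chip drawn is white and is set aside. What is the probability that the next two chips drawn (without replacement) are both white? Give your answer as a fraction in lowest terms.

2/57

After the first draw, 4 of the remaining 19 chips are white.
P = 4/19 × 3/18 = 12/342 = 2/57.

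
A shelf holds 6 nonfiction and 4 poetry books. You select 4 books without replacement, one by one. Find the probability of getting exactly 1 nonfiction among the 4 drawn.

4/35

One ordering (nonfiction drawn first) has probability 6/10 × 4/9 × 3/8 × 2/7 = 144/5040 = 1/35.
There are C(4,1) = 4 such orderings, each equally likely, so P = 4 × 1/35 = 4/35.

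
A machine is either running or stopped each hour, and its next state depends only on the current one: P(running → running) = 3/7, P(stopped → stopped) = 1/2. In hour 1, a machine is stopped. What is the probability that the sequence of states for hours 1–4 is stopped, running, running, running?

9/98

Hour 1 is given. For each transition, use the conditional probability from the current state:
P(running | stopped) = 1/2; P(running | running) = 3/7; P(running | running) = 3/7.
P = 1/2 × 3/7 × 3/7 = 9/98.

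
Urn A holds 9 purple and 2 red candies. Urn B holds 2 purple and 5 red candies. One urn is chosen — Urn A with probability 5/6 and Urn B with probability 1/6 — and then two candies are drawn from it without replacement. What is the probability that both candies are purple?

From Urn A: P(both purple) = (9/11)(8/10) = 36/55.
From Urn B: P(both purple) = (2/7)(1/6) = 1/21.
Total probability = (5/6)(36/55) + (1/6)(1/21) = 767/1386.

767/1386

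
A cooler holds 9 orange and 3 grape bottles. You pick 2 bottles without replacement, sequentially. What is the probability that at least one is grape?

P(no grape) = 9/12 × 8/11 = 72/132 = 6/11.
P(at least one) = 1 − 6/11 = 5/11.

5/11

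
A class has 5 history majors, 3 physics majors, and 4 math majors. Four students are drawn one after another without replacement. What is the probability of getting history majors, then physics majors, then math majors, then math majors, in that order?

1/66

Chain rule:
P = 5/12 × 3/11 × 4/10 × 3/9 = 180/11880 = 1/66.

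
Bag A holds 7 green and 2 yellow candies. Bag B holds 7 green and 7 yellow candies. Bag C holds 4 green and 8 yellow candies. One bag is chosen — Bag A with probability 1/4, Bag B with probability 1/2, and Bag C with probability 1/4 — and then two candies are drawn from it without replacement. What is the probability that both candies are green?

1949/6864

From Bag A: P(both green) = (7/9)(6/8) = 7/12.
From Bag B: P(both green) = (7/14)(6/13) = 3/13.
From Bag C: P(both green) = (4/12)(3/11) = 1/11.
Total probability = (1/4)(7/12) + (1/2)(3/13) + (1/4)(1/11) = 1949/6864.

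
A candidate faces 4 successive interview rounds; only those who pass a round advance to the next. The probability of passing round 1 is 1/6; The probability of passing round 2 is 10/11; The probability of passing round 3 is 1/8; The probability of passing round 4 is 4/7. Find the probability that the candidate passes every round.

5/462

Each stage is reached only if all earlier stages succeed, so
P = 1/6 × 10/11 × 1/8 × 4/7 = 40/3696 = 5/462.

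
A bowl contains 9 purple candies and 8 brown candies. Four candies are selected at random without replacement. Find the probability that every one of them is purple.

9/170

P(every draw is purple) = 9/17 × 8/16 × 7/15 × 6/14 = 3024/57120 = 9/170.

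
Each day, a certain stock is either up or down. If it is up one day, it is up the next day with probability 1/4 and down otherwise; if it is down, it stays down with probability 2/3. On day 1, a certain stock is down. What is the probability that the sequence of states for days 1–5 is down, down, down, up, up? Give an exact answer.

1/27

Day 1 is given. For each transition, use the conditional probability from the current state:
P(down | down) = 2/3; P(down | down) = 2/3; P(up | down) = 1/3; P(up | up) = 1/4.
P = 2/3 × 2/3 × 1/3 × 1/4 = 4/108 = 1/27.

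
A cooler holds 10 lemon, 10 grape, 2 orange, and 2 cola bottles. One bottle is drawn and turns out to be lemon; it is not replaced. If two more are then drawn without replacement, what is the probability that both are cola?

With the first bottle removed, 2 cola remain out of 23.
P = 2/23 × 1/22 = 2/506 = 1/253.

1/253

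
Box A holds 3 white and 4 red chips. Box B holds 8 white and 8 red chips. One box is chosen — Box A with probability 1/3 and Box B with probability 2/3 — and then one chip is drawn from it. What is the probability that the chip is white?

10/21

From Box A: P(white) = 3/7.
From Box B: P(white) = 8/16.
Total probability = (1/3)(3/7) + (2/3)(8/16) = 10/21.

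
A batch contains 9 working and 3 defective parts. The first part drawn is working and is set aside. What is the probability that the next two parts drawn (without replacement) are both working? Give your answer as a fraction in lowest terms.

After the first draw, 8 of the remaining 11 parts are working.
P = 8/11 × 7/10 = 56/110 = 28/55.

28/55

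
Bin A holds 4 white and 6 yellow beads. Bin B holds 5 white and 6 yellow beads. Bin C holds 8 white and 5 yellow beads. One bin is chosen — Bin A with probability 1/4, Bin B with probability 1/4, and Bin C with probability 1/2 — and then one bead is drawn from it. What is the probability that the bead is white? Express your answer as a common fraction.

1491/2860

From Bin A: P(white) = 4/10.
From Bin B: P(white) = 5/11.
From Bin C: P(white) = 8/13.
Total probability = (1/4)(4/10) + (1/4)(5/11) + (1/2)(8/13) = 1491/2860.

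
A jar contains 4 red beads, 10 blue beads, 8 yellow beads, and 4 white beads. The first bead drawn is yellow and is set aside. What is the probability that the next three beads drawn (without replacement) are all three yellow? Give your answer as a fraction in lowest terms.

After the first draw, 7 of the remaining 25 beads are yellow.
P = 7/25 × 6/24 × 5/23 = 210/13800 = 7/460.

7/460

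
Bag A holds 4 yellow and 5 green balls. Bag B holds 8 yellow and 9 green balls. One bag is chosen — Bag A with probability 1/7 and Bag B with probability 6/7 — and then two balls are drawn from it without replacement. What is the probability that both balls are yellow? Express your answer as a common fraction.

143/714

From Bag A: P(both yellow) = (4/9)(3/8) = 1/6.
From Bag B: P(both yellow) = (8/17)(7/16) = 7/34.
Total probability = (1/7)(1/6) + (6/7)(7/34) = 143/714.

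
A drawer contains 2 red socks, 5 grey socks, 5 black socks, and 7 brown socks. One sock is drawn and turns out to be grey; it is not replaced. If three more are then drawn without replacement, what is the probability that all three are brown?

With the first sock removed, 7 brown remain out of 18.
P = 7/18 × 6/17 × 5/16 = 210/4896 = 35/816.

35/816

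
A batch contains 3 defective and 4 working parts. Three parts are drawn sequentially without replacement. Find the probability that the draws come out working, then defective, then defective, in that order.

Multiply the probability of each draw given the previous ones:
P = 4/7 × 3/6 × 2/5 = 24/210 = 4/35.

4/35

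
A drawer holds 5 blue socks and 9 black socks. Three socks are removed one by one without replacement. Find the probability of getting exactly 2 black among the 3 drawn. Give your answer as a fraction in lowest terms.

45/91

One ordering (black drawn first) has probability 9/14 × 8/13 × 5/12 = 360/2184 = 15/91.
There are C(3,2) = 3 such orderings, each equally likely, so P = 3 × 15/91 = 45/91.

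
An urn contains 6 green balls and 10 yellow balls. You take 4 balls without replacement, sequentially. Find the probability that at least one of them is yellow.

P(no yellow) = 6/16 × 5/15 × 4/14 × 3/13 = 360/43680 = 3/364.
P(at least one) = 1 − 3/364 = 361/364.

361/364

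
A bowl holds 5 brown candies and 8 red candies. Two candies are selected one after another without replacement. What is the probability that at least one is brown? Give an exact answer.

25/39

P(no brown) = 8/13 × 7/12 = 56/156 = 14/39.
P(at least one) = 1 − 14/39 = 25/39.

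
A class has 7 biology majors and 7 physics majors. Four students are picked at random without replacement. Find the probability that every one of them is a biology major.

P = 7/14 × 6/13 × 5/12 × 4/11 = 840/24024 = 5/143.

5/143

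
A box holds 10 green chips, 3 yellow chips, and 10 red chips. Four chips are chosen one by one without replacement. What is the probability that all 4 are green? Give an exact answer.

6/253

P(all green) = 10/23 × 9/22 × 8/21 × 7/20 = 5040/212520 = 6/253.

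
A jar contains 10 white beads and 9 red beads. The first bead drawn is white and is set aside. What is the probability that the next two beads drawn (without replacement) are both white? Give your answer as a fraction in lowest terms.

4/17

After the first draw, 9 of the remaining 18 beads are white.
P = 9/18 × 8/17 = 72/306 = 4/17.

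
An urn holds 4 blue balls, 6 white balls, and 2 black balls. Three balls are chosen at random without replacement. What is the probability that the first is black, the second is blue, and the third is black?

1/165

Chain rule:
P = 2/12 × 4/11 × 1/10 = 8/1320 = 1/165.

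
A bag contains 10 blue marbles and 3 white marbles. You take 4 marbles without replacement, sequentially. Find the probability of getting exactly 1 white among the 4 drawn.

72/143

One ordering (white drawn first) has probability 3/13 × 10/12 × 9/11 × 8/10 = 2160/17160 = 18/143.
There are C(4,1) = 4 such orderings, each equally likely, so P = 4 × 18/143 = 72/143.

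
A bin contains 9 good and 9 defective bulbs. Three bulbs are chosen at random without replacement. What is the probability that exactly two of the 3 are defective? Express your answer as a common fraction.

27/68

One ordering (defective drawn first) has probability 9/18 × 8/17 × 9/16 = 648/4896 = 9/68.
There are C(3,2) = 3 such orderings, each equally likely, so P = 3 × 9/68 = 27/68.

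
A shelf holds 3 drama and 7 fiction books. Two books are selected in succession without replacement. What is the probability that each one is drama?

P(every draw is drama) = 3/10 × 2/9 = 6/90 = 1/15.

1/15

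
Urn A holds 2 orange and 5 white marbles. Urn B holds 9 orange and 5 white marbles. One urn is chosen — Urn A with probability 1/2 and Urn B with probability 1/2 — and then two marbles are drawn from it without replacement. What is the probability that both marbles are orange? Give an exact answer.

121/546

From Urn A: P(both orange) = (2/7)(1/6) = 1/21.
From Urn B: P(both orange) = (9/14)(8/13) = 36/91.
Total probability = (1/2)(1/21) + (1/2)(36/91) = 121/546.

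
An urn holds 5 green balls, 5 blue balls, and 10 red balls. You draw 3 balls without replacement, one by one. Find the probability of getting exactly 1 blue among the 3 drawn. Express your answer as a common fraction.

One ordering (blue drawn first) has probability 5/20 × 15/19 × 14/18 = 1050/6840 = 35/228.
There are C(3,1) = 3 such orderings, each equally likely, so P = 3 × 35/228 = 35/76.

35/76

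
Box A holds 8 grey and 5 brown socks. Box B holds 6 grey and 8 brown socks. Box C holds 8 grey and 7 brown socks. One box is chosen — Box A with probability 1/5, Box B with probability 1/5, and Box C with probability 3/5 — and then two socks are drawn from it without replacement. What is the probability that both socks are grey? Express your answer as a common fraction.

From Box A: P(both grey) = (8/13)(7/12) = 14/39.
From Box B: P(both grey) = (6/14)(5/13) = 15/91.
From Box C: P(both grey) = (8/15)(7/14) = 4/15.
Total probability = (1/5)(14/39) + (1/5)(15/91) + (3/5)(4/15) = 139/525.

139/525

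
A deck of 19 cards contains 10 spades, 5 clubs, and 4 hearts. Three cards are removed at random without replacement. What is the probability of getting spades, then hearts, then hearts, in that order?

Each draw changes the counts, so multiply the conditional probabilities along the sequence:
P = 10/19 × 4/18 × 3/17 = 120/5814 = 20/969.

20/969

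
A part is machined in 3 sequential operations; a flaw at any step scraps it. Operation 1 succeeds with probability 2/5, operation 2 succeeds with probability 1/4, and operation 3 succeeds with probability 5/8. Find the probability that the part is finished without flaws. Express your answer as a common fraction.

The events are sequential, so multiply the conditional probabilities:
P = 2/5 × 1/4 × 5/8 = 10/160 = 1/16.

1/16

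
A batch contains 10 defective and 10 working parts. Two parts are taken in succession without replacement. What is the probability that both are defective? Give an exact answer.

P = 10/20 × 9/19 = 90/380 = 9/38.

9/38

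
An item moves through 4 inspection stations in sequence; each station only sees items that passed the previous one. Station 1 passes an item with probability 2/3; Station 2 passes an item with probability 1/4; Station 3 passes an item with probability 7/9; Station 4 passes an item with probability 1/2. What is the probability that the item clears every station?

Each stage is reached only if all earlier stages succeed, so
P = 2/3 × 1/4 × 7/9 × 1/2 = 14/216 = 7/108.

7/108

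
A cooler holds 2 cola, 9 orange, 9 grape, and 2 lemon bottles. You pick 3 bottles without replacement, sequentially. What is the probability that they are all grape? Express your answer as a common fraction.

3/55

P = 9/22 × 8/21 × 7/20 = 504/9240 = 3/55.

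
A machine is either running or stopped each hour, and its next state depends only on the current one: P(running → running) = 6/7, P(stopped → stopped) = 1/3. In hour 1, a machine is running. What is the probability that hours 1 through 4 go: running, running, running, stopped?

Hour 1 is given. For each transition, use the conditional probability from the current state:
P(running | running) = 6/7; P(running | running) = 6/7; P(stopped | running) = 1/7.
P = 6/7 × 6/7 × 1/7 = 36/343.

36/343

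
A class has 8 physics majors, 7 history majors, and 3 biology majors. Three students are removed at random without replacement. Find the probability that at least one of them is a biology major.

361/816

P(no biology majors) = 15/18 × 14/17 × 13/16 = 2730/4896 = 455/816.
P(at least one) = 1 − 455/816 = 361/816.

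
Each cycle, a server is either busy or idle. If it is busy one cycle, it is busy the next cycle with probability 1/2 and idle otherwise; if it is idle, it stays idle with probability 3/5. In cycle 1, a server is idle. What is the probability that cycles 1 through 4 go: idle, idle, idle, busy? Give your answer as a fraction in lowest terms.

Cycle 1 is given. For each transition, use the conditional probability from the current state:
P(idle | idle) = 3/5; P(idle | idle) = 3/5; P(busy | idle) = 2/5.
P = 3/5 × 3/5 × 2/5 = 18/125.

18/125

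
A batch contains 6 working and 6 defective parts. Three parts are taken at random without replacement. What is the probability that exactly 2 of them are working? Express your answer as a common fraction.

One ordering (working drawn first) has probability 6/12 × 5/11 × 6/10 = 180/1320 = 3/22.
There are C(3,2) = 3 such orderings, each equally likely, so P = 3 × 3/22 = 9/22.

9/22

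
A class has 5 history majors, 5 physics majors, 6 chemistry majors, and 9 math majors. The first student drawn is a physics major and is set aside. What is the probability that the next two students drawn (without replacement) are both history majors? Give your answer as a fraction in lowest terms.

After the first draw, 5 of the remaining 24 students are history majors.
P = 5/24 × 4/23 = 20/552 = 5/138.

5/138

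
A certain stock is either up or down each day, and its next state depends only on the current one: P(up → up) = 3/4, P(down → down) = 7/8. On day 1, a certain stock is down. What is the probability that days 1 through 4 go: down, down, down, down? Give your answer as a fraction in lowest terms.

343/512

Day 1 is given. For each transition, use the conditional probability from the current state:
P(down | down) = 7/8; P(down | down) = 7/8; P(down | down) = 7/8.
P = 7/8 × 7/8 × 7/8 = 343/512.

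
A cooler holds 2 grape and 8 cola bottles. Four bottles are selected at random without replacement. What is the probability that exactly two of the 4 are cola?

2/15

One ordering (cola drawn first) has probability 8/10 × 7/9 × 2/8 × 1/7 = 112/5040 = 1/45.
There are C(4,2) = 6 such orderings, each equally likely, so P = 6 × 1/45 = 2/15.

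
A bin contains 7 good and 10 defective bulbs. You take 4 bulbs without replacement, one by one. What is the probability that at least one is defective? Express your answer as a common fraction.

67/68

P(no defective) = 7/17 × 6/16 × 5/15 × 4/14 = 840/57120 = 1/68.
P(at least one) = 1 − 1/68 = 67/68.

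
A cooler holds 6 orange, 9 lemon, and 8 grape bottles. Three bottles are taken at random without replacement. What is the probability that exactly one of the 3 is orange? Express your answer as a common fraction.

816/1771

One ordering (orange drawn first) has probability 6/23 × 17/22 × 16/21 = 1632/10626 = 272/1771.
There are C(3,1) = 3 such orderings, each equally likely, so P = 3 × 272/1771 = 816/1771.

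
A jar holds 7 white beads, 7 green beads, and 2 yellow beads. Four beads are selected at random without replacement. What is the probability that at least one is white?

P(no white) = 9/16 × 8/15 × 7/14 × 6/13 = 3024/43680 = 9/130.
P(at least one) = 1 − 9/130 = 121/130.

121/130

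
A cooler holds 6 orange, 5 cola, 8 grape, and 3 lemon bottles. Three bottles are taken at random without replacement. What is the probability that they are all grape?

P(every draw is grape) = 8/22 × 7/21 × 6/20 = 336/9240 = 2/55.

2/55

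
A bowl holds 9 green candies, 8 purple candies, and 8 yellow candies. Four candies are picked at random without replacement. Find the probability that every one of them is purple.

P(every draw is purple) = 8/25 × 7/24 × 6/23 × 5/22 = 1680/303600 = 7/1265.

7/1265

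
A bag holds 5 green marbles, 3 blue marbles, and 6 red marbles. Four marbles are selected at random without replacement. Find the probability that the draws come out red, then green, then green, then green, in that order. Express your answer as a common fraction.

Chain rule:
P = 6/14 × 5/13 × 4/12 × 3/11 = 360/24024 = 15/1001.

15/1001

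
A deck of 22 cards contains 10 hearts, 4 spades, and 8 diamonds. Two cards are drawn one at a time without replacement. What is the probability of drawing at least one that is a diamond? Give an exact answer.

20/33

P(no diamonds) = 14/22 × 13/21 = 182/462 = 13/33.
P(at least one) = 1 − 13/33 = 20/33.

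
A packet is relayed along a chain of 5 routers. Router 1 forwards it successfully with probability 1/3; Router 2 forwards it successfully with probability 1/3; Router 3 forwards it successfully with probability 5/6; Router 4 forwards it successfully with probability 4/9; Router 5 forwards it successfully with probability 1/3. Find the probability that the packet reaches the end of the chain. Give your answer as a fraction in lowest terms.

10/729

Multiplying along the chain,
P = 1/3 × 1/3 × 5/6 × 4/9 × 1/3 = 20/1458 = 10/729.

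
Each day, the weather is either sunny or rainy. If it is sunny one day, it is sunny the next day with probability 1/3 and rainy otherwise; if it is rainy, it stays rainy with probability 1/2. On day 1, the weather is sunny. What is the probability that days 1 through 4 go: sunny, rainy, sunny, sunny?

1/9

Day 1 is given. For each transition, use the conditional probability from the current state:
P(rainy | sunny) = 2/3; P(sunny | rainy) = 1/2; P(sunny | sunny) = 1/3.
P = 2/3 × 1/2 × 1/3 = 2/18 = 1/9.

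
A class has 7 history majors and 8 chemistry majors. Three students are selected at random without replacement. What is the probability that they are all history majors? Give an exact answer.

P(every draw is a history major) = 7/15 × 6/14 × 5/13 = 210/2730 = 1/13.

1/13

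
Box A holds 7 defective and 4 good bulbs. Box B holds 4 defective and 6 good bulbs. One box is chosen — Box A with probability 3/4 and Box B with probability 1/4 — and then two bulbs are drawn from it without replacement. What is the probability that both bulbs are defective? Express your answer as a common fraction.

211/660

From Box A: P(both defective) = (7/11)(6/10) = 21/55.
From Box B: P(both defective) = (4/10)(3/9) = 2/15.
Total probability = (3/4)(21/55) + (1/4)(2/15) = 211/660.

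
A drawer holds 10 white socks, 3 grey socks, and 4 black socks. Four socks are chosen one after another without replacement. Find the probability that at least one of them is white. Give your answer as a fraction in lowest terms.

67/68

P(no white) = 7/17 × 6/16 × 5/15 × 4/14 = 840/57120 = 1/68.
P(at least one) = 1 − 1/68 = 67/68.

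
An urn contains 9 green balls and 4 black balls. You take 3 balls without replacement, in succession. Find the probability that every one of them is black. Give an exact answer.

P = 4/13 × 3/12 × 2/11 = 24/1716 = 2/143.

2/143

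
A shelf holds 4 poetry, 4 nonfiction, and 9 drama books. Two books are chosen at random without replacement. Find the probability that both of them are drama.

P(every draw is drama) = 9/17 × 8/16 = 72/272 = 9/34.

9/34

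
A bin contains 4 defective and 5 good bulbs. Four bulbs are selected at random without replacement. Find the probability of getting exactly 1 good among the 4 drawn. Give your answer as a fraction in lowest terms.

10/63

One ordering (good drawn first) has probability 5/9 × 4/8 × 3/7 × 2/6 = 120/3024 = 5/126.
There are C(4,1) = 4 such orderings, each equally likely, so P = 4 × 5/126 = 10/63.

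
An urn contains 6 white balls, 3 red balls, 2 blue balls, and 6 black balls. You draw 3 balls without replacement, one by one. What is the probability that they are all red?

P = 3/17 × 2/16 × 1/15 = 6/4080 = 1/680.

1/680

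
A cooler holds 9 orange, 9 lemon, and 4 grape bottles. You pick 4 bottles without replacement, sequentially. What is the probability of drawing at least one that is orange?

P(no orange) = 13/22 × 12/21 × 11/20 × 10/19 = 17160/175560 = 13/133.
P(at least one) = 1 − 13/133 = 120/133.

120/133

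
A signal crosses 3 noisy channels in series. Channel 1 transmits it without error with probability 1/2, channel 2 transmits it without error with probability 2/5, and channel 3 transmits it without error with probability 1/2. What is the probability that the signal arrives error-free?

Each stage is reached only if all earlier stages succeed, so
P = 1/2 × 2/5 × 1/2 = 2/20 = 1/10.

1/10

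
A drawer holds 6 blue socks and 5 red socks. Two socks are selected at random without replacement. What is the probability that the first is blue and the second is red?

3/11

Chain rule:
P = 6/11 × 5/10 = 30/110 = 3/11.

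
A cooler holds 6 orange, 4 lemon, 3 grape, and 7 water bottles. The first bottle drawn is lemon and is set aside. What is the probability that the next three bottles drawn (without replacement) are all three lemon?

1/969

After the first draw, 3 of the remaining 19 bottles are lemon.
P = 3/19 × 2/18 × 1/17 = 6/5814 = 1/969.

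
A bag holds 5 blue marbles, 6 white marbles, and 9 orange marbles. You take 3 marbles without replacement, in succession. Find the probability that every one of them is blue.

1/114

P = 5/20 × 4/19 × 3/18 = 60/6840 = 1/114.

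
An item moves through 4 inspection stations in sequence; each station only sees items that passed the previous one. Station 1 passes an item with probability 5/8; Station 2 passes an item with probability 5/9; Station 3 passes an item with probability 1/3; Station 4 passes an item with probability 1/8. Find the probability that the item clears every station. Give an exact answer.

25/1728

The events are sequential, so multiply the conditional probabilities:
P = 5/8 × 5/9 × 1/3 × 1/8 = 25/1728.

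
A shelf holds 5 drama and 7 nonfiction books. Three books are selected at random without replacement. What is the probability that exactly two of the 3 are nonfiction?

One ordering (nonfiction drawn first) has probability 7/12 × 6/11 × 5/10 = 210/1320 = 7/44.
There are C(3,2) = 3 such orderings, each equally likely, so P = 3 × 7/44 = 21/44.

21/44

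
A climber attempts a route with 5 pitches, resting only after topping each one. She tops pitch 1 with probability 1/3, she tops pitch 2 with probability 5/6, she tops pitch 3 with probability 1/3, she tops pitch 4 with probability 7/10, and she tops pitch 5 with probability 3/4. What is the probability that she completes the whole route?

7/144

Multiplying along the chain,
P = 1/3 × 5/6 × 1/3 × 7/10 × 3/4 = 105/2160 = 7/144.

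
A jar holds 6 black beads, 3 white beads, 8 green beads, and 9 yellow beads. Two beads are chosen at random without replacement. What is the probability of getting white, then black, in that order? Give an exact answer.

9/325

Chain rule:
P = 3/26 × 6/25 = 18/650 = 9/325.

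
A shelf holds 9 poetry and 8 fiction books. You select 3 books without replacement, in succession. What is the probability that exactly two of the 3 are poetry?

36/85

One ordering (poetry drawn first) has probability 9/17 × 8/16 × 8/15 = 576/4080 = 12/85.
There are C(3,2) = 3 such orderings, each equally likely, so P = 3 × 12/85 = 36/85.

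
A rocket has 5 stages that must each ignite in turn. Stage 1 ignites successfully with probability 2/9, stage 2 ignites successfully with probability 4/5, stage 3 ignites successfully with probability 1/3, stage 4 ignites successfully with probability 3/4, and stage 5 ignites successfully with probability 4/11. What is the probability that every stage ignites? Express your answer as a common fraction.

8/495

Multiplying along the chain,
P = 2/9 × 4/5 × 1/3 × 3/4 × 4/11 = 96/5940 = 8/495.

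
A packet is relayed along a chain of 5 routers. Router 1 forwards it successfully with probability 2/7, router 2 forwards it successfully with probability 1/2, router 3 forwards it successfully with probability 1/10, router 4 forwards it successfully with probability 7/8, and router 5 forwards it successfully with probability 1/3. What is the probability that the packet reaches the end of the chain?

1/240

The events are sequential, so multiply the conditional probabilities:
P = 2/7 × 1/2 × 1/10 × 7/8 × 1/3 = 14/3360 = 1/240.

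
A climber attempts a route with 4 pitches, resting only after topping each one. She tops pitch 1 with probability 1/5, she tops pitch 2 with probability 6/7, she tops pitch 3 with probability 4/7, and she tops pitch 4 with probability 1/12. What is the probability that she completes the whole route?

Each stage is reached only if all earlier stages succeed, so
P = 1/5 × 6/7 × 4/7 × 1/12 = 24/2940 = 2/245.

2/245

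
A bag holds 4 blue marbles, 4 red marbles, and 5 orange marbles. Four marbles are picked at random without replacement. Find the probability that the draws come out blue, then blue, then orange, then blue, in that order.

Chain rule:
P = 4/13 × 3/12 × 5/11 × 2/10 = 120/17160 = 1/143.

1/143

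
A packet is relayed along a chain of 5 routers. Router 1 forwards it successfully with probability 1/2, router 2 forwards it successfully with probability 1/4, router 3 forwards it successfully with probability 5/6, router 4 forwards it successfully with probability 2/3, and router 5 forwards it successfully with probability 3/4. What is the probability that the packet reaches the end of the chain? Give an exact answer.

The events are sequential, so multiply the conditional probabilities:
P = 1/2 × 1/4 × 5/6 × 2/3 × 3/4 = 30/576 = 5/96.

5/96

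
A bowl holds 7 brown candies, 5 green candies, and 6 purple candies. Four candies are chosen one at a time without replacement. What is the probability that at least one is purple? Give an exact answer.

P(no purple) = 12/18 × 11/17 × 10/16 × 9/15 = 11880/73440 = 11/68.
P(at least one) = 1 − 11/68 = 57/68.

57/68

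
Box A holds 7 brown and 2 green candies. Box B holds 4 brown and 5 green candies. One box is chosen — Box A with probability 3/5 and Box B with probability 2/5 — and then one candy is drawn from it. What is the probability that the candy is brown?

29/45

From Box A: P(brown) = 7/9.
From Box B: P(brown) = 4/9.
Total probability = (3/5)(7/9) + (2/5)(4/9) = 29/45.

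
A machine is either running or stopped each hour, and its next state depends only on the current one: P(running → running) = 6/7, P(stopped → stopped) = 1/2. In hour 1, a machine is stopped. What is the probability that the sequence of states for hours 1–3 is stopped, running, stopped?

Hour 1 is given. For each transition, use the conditional probability from the current state:
P(running | stopped) = 1/2; P(stopped | running) = 1/7.
P = 1/2 × 1/7 = 1/14.

1/14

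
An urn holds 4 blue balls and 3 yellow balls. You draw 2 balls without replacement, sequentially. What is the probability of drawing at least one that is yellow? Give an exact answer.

5/7

P(no yellow) = 4/7 × 3/6 = 12/42 = 2/7.
P(at least one) = 1 − 2/7 = 5/7.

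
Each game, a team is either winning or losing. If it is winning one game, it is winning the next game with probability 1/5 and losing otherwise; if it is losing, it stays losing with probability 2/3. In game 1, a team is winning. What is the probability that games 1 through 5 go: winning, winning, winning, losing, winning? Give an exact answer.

4/375

Game 1 is given. For each transition, use the conditional probability from the current state:
P(winning | winning) = 1/5; P(winning | winning) = 1/5; P(losing | winning) = 4/5; P(winning | losing) = 1/3.
P = 1/5 × 1/5 × 4/5 × 1/3 = 4/375.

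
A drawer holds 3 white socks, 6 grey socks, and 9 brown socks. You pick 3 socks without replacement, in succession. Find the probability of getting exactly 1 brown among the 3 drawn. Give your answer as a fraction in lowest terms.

One ordering (brown drawn first) has probability 9/18 × 9/17 × 8/16 = 648/4896 = 9/68.
There are C(3,1) = 3 such orderings, each equally likely, so P = 3 × 9/68 = 27/68.

27/68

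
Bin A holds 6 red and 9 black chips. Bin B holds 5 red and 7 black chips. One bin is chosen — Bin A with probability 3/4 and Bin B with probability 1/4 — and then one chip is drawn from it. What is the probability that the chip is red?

97/240

From Bin A: P(red) = 6/15.
From Bin B: P(red) = 5/12.
Total probability = (3/4)(6/15) + (1/4)(5/12) = 97/240.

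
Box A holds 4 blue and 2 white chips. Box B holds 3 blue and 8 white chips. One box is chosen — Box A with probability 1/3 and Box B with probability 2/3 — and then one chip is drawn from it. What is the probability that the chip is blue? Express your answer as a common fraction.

40/99

From Box A: P(blue) = 4/6.
From Box B: P(blue) = 3/11.
Total probability = (1/3)(4/6) + (2/3)(3/11) = 40/99.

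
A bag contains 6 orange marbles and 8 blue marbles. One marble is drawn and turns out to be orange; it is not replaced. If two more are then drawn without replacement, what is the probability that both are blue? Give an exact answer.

14/39

After the first draw, 8 of the remaining 13 marbles are blue.
P = 8/13 × 7/12 = 56/156 = 14/39.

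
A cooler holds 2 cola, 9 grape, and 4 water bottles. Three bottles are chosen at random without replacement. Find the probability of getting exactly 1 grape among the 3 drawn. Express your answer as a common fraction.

27/91

One ordering (grape drawn first) has probability 9/15 × 6/14 × 5/13 = 270/2730 = 9/91.
There are C(3,1) = 3 such orderings, each equally likely, so P = 3 × 9/91 = 27/91.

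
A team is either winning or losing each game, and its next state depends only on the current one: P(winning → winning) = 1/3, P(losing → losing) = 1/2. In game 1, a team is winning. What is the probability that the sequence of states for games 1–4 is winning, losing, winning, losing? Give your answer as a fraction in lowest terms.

2/9

Game 1 is given. For each transition, use the conditional probability from the current state:
P(losing | winning) = 2/3; P(winning | losing) = 1/2; P(losing | winning) = 2/3.
P = 2/3 × 1/2 × 2/3 = 4/18 = 2/9.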